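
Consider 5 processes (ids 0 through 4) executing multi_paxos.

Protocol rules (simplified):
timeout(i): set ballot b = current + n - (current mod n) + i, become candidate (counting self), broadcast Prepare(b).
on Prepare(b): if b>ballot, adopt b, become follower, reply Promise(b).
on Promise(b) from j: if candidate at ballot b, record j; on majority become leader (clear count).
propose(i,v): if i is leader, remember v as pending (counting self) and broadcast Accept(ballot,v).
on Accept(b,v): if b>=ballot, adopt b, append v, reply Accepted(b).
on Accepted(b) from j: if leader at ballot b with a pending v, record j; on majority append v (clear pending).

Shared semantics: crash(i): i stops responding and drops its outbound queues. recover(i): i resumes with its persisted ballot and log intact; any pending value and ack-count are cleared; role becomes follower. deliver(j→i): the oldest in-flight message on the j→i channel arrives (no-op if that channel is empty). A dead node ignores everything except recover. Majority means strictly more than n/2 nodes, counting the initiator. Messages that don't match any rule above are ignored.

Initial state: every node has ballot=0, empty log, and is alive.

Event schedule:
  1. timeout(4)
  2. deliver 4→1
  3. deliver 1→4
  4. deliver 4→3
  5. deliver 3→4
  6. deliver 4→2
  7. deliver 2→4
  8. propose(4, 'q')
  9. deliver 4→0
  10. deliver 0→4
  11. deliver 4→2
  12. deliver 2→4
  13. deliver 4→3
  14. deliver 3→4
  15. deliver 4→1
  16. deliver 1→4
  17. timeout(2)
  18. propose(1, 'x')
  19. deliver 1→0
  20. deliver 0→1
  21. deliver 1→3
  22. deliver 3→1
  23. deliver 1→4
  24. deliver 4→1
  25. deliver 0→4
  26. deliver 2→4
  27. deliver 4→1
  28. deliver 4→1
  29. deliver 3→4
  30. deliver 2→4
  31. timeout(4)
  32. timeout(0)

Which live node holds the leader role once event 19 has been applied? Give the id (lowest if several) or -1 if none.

e1 timeout(4): 4[cand,b=9,-]
e2 deliver 4→1: 1[foll,b=9,-]
e3 deliver 1→4: ·
e4 deliver 4→3: 3[foll,b=9,-]
e5 deliver 3→4: 4[lead,b=9,-]
e6 deliver 4→2: 2[foll,b=9,-]
e7 deliver 2→4: ·
e8 propose(4,'q'): ·
e9 deliver 4→0: 0[foll,b=9,-]
e10 deliver 0→4: ·
e11 deliver 4→2: 2[foll,b=9,q]
e12 deliver 2→4: ·
e13 deliver 4→3: 3[foll,b=9,q]
e14 deliver 3→4: 4[lead,b=9,q]
e15 deliver 4→1: 1[foll,b=9,q]
e16 deliver 1→4: ·
e17 timeout(2): 2[cand,b=12,q]
e18 propose(1,'x'): ·
e19 deliver 1→0: ·

4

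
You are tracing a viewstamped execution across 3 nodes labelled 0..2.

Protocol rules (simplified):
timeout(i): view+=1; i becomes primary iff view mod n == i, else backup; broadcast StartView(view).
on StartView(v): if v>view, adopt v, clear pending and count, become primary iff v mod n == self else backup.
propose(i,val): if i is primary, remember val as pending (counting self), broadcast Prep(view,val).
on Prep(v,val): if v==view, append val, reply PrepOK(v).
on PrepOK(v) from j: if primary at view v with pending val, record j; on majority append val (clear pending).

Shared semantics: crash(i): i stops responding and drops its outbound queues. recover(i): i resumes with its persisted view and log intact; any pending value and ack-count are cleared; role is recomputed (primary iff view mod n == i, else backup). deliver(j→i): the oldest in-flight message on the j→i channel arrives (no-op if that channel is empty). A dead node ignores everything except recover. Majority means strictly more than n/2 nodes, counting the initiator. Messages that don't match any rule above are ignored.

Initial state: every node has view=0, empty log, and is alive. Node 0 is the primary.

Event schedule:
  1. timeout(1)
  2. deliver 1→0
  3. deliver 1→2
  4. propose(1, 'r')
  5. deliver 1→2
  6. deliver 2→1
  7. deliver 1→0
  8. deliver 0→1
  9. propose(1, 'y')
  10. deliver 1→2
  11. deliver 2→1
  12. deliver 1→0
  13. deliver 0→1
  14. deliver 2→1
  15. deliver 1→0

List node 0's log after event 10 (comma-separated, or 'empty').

r

1. timeout(1):  <1:prim v1 ->
2. deliver 1→0:  <0:back v1 ->
3. deliver 1→2:  <2:back v1 ->
4. propose(1,'r'):  nop
5. deliver 1→2:  <2:back v1 r>
6. deliver 2→1:  <1:prim v1 r>
7. deliver 1→0:  <0:back v1 r>
8. deliver 0→1:  nop
9. propose(1,'y'):  nop
10. deliver 1→2:  <2:back v1 r,y>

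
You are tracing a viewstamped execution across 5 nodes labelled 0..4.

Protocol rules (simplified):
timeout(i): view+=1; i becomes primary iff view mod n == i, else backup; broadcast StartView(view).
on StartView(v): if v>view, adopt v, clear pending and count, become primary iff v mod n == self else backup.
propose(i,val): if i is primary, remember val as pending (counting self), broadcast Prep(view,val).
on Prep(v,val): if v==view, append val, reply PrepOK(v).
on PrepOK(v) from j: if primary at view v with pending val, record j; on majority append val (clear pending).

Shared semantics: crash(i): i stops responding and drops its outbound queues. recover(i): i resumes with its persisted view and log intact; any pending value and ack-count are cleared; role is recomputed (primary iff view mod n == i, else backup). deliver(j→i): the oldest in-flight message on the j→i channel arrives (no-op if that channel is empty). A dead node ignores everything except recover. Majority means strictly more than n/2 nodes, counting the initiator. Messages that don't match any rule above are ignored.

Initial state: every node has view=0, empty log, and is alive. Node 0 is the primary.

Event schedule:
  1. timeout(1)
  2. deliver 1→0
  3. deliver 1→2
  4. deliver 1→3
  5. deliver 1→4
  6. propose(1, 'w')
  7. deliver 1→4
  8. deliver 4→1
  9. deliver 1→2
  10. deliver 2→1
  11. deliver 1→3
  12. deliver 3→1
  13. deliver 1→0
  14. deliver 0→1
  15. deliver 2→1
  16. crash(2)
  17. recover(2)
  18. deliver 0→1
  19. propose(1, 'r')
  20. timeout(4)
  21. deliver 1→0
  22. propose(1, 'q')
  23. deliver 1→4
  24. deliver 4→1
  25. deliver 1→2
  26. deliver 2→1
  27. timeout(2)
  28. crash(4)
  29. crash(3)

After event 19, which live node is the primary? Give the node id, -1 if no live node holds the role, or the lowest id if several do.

1

[1] timeout(1) → N1(prim v1 [-])
[2] deliver 1→0 → N0(back v1 [-])
[3] deliver 1→2 → N2(back v1 [-])
[4] deliver 1→3 → N3(back v1 [-])
[5] deliver 1→4 → N4(back v1 [-])
[6] propose(1,'w') → ∅
[7] deliver 1→4 → N4(back v1 [w])
[8] deliver 4→1 → ∅
[9] deliver 1→2 → N2(back v1 [w])
[10] deliver 2→1 → N1(prim v1 [w])
[11] deliver 1→3 → N3(back v1 [w])
[12] deliver 3→1 → ∅
[13] deliver 1→0 → N0(back v1 [w])
[14] deliver 0→1 → ∅
[15] deliver 2→1 → ∅
[16] crash(2) → N2(✗back v1 [w])
[17] recover(2) → N2(back v1 [w])
[18] deliver 0→1 → ∅
[19] propose(1,'r') → ∅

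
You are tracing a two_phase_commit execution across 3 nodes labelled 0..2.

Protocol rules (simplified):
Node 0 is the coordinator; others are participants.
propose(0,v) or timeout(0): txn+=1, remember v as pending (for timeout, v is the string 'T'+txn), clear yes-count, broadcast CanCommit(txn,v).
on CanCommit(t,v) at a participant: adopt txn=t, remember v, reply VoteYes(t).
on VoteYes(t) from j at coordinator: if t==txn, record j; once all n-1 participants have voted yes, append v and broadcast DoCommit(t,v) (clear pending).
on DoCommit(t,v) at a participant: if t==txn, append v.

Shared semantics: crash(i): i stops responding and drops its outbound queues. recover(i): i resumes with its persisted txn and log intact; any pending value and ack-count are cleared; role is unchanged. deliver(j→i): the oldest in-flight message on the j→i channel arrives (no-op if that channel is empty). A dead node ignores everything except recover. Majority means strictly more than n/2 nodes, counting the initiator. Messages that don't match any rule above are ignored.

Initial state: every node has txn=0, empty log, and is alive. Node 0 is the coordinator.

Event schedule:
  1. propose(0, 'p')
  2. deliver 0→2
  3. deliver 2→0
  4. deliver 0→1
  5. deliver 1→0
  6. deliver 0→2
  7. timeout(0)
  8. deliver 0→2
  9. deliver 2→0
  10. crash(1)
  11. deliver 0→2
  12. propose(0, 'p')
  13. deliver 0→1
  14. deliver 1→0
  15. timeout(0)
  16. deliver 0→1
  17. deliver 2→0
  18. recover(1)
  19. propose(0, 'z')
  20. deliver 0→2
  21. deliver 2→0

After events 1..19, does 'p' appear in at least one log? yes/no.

yes

after 1 — propose(0,'p'): n0:coor/t1/[-]
after 2 — deliver 0→2: n2:part/t1/[-]
after 3 — deliver 2→0: ·
after 4 — deliver 0→1: n1:part/t1/[-]
after 5 — deliver 1→0: n0:coor/t1/[p]
after 6 — deliver 0→2: n2:part/t1/[p]
after 7 — timeout(0): n0:coor/t2/[p]
after 8 — deliver 0→2: n2:part/t2/[p]
after 9 — deliver 2→0: ·
after 10 — crash(1): n1:✗part/t1/[-]
after 11 — deliver 0→2: ·
after 12 — propose(0,'p'): n0:coor/t3/[p]
after 13 — deliver 0→1: ·
after 14 — deliver 1→0: ·
after 15 — timeout(0): n0:coor/t4/[p]
after 16 — deliver 0→1: ·
after 17 — deliver 2→0: ·
after 18 — recover(1): n1:part/t1/[-]
after 19 — propose(0,'z'): n0:coor/t5/[p]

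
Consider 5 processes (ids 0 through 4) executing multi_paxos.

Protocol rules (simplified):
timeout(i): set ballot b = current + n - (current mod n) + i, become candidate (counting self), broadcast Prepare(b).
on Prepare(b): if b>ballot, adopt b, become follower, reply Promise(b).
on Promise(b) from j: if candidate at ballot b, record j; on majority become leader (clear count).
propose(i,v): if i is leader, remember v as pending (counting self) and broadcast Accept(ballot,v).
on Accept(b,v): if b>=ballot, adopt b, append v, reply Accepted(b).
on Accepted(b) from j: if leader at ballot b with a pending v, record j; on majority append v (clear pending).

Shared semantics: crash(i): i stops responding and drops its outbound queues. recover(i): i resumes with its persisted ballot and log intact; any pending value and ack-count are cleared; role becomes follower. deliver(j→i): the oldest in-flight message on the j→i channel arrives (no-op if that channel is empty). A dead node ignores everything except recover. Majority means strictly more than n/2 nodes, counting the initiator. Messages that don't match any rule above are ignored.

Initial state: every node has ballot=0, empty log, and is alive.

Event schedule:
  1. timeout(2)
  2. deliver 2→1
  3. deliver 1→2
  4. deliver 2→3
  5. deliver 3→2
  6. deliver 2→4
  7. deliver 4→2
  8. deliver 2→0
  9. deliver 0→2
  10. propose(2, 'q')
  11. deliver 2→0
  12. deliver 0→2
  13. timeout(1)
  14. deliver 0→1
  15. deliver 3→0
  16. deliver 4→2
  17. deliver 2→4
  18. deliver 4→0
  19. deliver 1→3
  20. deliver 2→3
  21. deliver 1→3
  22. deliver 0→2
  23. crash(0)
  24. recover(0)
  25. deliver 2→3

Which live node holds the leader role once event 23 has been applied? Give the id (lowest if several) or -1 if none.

2

e1 timeout(2): 2[cand,b=7,-]
e2 deliver 2→1: 1[foll,b=7,-]
e3 deliver 1→2: ·
e4 deliver 2→3: 3[foll,b=7,-]
e5 deliver 3→2: 2[lead,b=7,-]
e6 deliver 2→4: 4[foll,b=7,-]
e7 deliver 4→2: ·
e8 deliver 2→0: 0[foll,b=7,-]
e9 deliver 0→2: ·
e10 propose(2,'q'): ·
e11 deliver 2→0: 0[foll,b=7,q]
e12 deliver 0→2: ·
e13 timeout(1): 1[cand,b=11,-]
e14 deliver 0→1: ·
e15 deliver 3→0: ·
e16 deliver 4→2: ·
e17 deliver 2→4: 4[foll,b=7,q]
e18 deliver 4→0: ·
e19 deliver 1→3: 3[foll,b=11,-]
e20 deliver 2→3: ·
e21 deliver 1→3: ·
e22 deliver 0→2: ·
e23 crash(0): 0[✗foll,b=7,q]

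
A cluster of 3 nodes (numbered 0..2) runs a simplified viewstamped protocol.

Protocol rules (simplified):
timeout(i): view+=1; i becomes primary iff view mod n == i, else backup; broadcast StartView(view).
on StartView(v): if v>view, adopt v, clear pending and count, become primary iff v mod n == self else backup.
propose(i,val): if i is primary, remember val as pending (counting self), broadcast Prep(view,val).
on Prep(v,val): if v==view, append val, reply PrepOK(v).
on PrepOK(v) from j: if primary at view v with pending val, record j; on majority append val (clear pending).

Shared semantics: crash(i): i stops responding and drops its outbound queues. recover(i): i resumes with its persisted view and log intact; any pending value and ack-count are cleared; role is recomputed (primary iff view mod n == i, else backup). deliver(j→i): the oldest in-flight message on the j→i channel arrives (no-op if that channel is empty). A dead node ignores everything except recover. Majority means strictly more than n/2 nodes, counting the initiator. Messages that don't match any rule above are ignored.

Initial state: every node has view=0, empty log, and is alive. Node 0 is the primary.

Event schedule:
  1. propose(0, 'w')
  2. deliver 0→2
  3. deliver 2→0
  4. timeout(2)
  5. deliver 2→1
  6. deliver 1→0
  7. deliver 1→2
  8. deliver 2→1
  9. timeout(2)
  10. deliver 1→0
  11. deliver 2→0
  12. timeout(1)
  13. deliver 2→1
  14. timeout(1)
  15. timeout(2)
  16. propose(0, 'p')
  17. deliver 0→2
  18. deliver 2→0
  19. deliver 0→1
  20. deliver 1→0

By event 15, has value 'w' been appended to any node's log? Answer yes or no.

yes

1. propose(0,'w'):  nop
2. deliver 0→2:  <2:back v0 w>
3. deliver 2→0:  <0:prim v0 w>
4. timeout(2):  <2:back v1 w>
5. deliver 2→1:  <1:prim v1 ->
6. deliver 1→0:  nop
7. deliver 1→2:  nop
8. deliver 2→1:  nop
9. timeout(2):  <2:prim v2 w>
10. deliver 1→0:  nop
11. deliver 2→0:  <0:back v1 w>
12. timeout(1):  <1:back v2 ->
13. deliver 2→1:  nop
14. timeout(1):  <1:back v3 ->
15. timeout(2):  <2:back v3 w>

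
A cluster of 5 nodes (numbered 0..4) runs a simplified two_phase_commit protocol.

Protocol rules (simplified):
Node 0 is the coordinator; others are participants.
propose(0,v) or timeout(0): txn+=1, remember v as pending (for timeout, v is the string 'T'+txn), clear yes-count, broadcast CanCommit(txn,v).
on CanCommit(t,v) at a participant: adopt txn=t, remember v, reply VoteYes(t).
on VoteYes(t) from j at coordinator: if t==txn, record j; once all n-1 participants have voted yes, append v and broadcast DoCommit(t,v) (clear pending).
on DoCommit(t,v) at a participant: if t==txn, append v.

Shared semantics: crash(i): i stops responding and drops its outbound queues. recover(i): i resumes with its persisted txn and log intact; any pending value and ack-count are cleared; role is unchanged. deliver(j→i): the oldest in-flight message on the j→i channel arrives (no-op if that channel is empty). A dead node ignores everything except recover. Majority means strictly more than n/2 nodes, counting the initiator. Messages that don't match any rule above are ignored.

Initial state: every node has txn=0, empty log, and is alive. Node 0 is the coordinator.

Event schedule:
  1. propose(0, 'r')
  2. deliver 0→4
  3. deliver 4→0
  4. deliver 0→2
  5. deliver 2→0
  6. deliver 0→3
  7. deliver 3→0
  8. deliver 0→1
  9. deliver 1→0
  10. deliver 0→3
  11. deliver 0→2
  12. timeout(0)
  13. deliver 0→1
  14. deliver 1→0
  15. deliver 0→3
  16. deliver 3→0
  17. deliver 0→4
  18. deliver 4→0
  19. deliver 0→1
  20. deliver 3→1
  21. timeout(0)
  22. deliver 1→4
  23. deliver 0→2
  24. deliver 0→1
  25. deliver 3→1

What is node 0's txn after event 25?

1. propose(0,'r'):  <0:coor t1 ->
2. deliver 0→4:  <4:part t1 ->
3. deliver 4→0:  nop
4. deliver 0→2:  <2:part t1 ->
5. deliver 2→0:  nop
6. deliver 0→3:  <3:part t1 ->
7. deliver 3→0:  nop
8. deliver 0→1:  <1:part t1 ->
9. deliver 1→0:  <0:coor t1 r>
10. deliver 0→3:  <3:part t1 r>
11. deliver 0→2:  <2:part t1 r>
12. timeout(0):  <0:coor t2 r>
13. deliver 0→1:  <1:part t1 r>
14. deliver 1→0:  nop
15. deliver 0→3:  <3:part t2 r>
16. deliver 3→0:  nop
17. deliver 0→4:  <4:part t1 r>
18. deliver 4→0:  nop
19. deliver 0→1:  <1:part t2 r>
20. deliver 3→1:  nop
21. timeout(0):  <0:coor t3 r>
22. deliver 1→4:  nop
23. deliver 0→2:  <2:part t2 r>
24. deliver 0→1:  <1:part t3 r>
25. deliver 3→1:  nop

3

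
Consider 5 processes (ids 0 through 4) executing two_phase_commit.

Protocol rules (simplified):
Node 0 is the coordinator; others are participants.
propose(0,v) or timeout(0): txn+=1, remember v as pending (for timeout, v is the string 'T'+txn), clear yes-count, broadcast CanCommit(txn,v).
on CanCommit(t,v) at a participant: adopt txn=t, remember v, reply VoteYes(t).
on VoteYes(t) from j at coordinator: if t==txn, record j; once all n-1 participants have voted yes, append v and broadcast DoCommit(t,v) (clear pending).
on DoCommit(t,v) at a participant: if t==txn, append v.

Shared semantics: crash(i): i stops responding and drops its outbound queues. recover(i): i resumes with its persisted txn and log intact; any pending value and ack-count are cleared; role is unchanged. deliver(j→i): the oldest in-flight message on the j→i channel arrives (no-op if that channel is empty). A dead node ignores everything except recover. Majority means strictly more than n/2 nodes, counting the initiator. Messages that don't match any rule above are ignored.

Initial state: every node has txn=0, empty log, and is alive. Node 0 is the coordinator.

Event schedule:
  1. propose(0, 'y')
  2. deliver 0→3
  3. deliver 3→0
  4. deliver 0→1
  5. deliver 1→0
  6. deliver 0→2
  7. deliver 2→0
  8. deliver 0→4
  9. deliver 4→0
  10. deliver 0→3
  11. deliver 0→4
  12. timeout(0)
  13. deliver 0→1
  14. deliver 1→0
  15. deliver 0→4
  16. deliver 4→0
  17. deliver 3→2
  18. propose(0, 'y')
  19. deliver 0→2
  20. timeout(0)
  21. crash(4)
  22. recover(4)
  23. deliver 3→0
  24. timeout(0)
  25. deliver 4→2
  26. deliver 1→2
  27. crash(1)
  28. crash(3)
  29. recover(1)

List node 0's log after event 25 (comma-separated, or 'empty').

y

e1 propose(0,'y'): 0[coor,t=1,-]
e2 deliver 0→3: 3[part,t=1,-]
e3 deliver 3→0: ·
e4 deliver 0→1: 1[part,t=1,-]
e5 deliver 1→0: ·
e6 deliver 0→2: 2[part,t=1,-]
e7 deliver 2→0: ·
e8 deliver 0→4: 4[part,t=1,-]
e9 deliver 4→0: 0[coor,t=1,y]
e10 deliver 0→3: 3[part,t=1,y]
e11 deliver 0→4: 4[part,t=1,y]
e12 timeout(0): 0[coor,t=2,y]
e13 deliver 0→1: 1[part,t=1,y]
e14 deliver 1→0: ·
e15 deliver 0→4: 4[part,t=2,y]
e16 deliver 4→0: ·
e17 deliver 3→2: ·
e18 propose(0,'y'): 0[coor,t=3,y]
e19 deliver 0→2: 2[part,t=1,y]
e20 timeout(0): 0[coor,t=4,y]
e21 crash(4): 4[✗part,t=2,y]
e22 recover(4): 4[part,t=2,y]
e23 deliver 3→0: ·
e24 timeout(0): 0[coor,t=5,y]
e25 deliver 4→2: ·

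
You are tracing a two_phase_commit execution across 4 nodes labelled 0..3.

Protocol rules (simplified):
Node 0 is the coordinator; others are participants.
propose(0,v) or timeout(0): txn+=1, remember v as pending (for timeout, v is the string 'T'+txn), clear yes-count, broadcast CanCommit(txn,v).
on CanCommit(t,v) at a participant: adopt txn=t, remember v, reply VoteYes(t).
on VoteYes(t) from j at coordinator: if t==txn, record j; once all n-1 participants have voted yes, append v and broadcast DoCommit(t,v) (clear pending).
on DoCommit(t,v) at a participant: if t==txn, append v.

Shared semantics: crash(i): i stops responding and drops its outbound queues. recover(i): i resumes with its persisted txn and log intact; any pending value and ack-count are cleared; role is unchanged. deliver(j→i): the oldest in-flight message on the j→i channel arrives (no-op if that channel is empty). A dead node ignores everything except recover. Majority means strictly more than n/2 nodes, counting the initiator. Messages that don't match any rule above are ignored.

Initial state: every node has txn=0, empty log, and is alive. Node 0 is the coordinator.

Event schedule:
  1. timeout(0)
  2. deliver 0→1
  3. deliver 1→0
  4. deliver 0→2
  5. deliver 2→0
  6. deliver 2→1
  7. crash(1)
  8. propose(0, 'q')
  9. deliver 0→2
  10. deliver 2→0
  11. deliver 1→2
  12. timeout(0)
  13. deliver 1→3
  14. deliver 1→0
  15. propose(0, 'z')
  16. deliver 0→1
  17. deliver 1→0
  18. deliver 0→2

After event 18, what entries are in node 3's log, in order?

after 1 — timeout(0): n0:coor/t1/[-]
after 2 — deliver 0→1: n1:part/t1/[-]
after 3 — deliver 1→0: ·
after 4 — deliver 0→2: n2:part/t1/[-]
after 5 — deliver 2→0: ·
after 6 — deliver 2→1: ·
after 7 — crash(1): n1:✗part/t1/[-]
after 8 — propose(0,'q'): n0:coor/t2/[-]
after 9 — deliver 0→2: n2:part/t2/[-]
after 10 — deliver 2→0: ·
after 11 — deliver 1→2: ·
after 12 — timeout(0): n0:coor/t3/[-]
after 13 — deliver 1→3: ·
after 14 — deliver 1→0: ·
after 15 — propose(0,'z'): n0:coor/t4/[-]
after 16 — deliver 0→1: ·
after 17 — deliver 1→0: ·
after 18 — deliver 0→2: n2:part/t3/[-]

empty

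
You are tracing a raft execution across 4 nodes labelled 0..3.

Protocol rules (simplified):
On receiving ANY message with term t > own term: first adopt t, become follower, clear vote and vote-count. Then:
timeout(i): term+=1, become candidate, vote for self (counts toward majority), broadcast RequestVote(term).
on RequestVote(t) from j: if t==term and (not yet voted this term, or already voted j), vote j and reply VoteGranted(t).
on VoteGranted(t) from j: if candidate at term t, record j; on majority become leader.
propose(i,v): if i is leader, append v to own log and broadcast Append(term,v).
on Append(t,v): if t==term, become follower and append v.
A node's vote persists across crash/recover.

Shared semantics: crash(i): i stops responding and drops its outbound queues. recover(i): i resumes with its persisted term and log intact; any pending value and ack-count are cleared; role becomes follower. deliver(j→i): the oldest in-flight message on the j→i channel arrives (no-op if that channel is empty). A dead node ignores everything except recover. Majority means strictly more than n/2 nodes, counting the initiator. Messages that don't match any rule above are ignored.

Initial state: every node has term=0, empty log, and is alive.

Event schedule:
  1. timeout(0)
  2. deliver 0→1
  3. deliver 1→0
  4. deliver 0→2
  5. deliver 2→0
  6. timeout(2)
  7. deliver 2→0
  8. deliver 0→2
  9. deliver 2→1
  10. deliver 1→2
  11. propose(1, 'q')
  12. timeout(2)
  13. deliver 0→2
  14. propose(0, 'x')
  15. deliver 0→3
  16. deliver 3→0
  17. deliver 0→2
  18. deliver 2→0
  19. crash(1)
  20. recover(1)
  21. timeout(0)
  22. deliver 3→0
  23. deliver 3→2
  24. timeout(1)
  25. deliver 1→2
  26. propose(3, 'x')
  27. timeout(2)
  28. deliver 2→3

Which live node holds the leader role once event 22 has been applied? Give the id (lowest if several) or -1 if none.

-1

step 1 timeout(0): 0={cand,t=1,log=-}
step 2 deliver 0→1: 1={foll,t=1,log=-}
step 3 deliver 1→0: —
step 4 deliver 0→2: 2={foll,t=1,log=-}
step 5 deliver 2→0: 0={lead,t=1,log=-}
step 6 timeout(2): 2={cand,t=2,log=-}
step 7 deliver 2→0: 0={foll,t=2,log=-}
step 8 deliver 0→2: —
step 9 deliver 2→1: 1={foll,t=2,log=-}
step 10 deliver 1→2: 2={lead,t=2,log=-}
step 11 propose(1,'q'): —
step 12 timeout(2): 2={cand,t=3,log=-}
step 13 deliver 0→2: —
step 14 propose(0,'x'): —
step 15 deliver 0→3: 3={foll,t=1,log=-}
step 16 deliver 3→0: —
step 17 deliver 0→2: —
step 18 deliver 2→0: 0={foll,t=3,log=-}
step 19 crash(1): 1={✗foll,t=2,log=-}
step 20 recover(1): 1={foll,t=2,log=-}
step 21 timeout(0): 0={cand,t=4,log=-}
step 22 deliver 3→0: —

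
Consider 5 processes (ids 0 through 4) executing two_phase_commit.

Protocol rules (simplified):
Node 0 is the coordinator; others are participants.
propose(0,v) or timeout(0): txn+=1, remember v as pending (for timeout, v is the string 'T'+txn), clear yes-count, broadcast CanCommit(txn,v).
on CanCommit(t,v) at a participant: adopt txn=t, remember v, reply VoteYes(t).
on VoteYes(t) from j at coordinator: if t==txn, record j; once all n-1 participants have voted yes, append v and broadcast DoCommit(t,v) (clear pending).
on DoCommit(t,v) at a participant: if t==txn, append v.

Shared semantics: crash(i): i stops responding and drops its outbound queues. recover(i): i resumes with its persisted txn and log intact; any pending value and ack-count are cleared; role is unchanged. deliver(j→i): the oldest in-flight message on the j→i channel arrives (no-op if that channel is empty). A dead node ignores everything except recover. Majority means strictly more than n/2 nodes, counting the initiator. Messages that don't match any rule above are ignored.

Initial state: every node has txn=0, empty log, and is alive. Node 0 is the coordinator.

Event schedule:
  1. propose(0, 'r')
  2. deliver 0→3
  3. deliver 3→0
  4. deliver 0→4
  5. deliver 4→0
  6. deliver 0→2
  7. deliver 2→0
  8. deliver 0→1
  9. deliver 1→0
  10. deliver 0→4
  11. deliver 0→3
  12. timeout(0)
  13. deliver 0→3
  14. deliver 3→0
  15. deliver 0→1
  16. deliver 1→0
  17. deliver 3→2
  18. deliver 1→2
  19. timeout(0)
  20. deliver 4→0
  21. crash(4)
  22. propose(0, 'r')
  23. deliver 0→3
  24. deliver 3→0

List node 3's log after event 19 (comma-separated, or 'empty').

e1 propose(0,'r'): 0[coor,t=1,-]
e2 deliver 0→3: 3[part,t=1,-]
e3 deliver 3→0: ·
e4 deliver 0→4: 4[part,t=1,-]
e5 deliver 4→0: ·
e6 deliver 0→2: 2[part,t=1,-]
e7 deliver 2→0: ·
e8 deliver 0→1: 1[part,t=1,-]
e9 deliver 1→0: 0[coor,t=1,r]
e10 deliver 0→4: 4[part,t=1,r]
e11 deliver 0→3: 3[part,t=1,r]
e12 timeout(0): 0[coor,t=2,r]
e13 deliver 0→3: 3[part,t=2,r]
e14 deliver 3→0: ·
e15 deliver 0→1: 1[part,t=1,r]
e16 deliver 1→0: ·
e17 deliver 3→2: ·
e18 deliver 1→2: ·
e19 timeout(0): 0[coor,t=3,r]

r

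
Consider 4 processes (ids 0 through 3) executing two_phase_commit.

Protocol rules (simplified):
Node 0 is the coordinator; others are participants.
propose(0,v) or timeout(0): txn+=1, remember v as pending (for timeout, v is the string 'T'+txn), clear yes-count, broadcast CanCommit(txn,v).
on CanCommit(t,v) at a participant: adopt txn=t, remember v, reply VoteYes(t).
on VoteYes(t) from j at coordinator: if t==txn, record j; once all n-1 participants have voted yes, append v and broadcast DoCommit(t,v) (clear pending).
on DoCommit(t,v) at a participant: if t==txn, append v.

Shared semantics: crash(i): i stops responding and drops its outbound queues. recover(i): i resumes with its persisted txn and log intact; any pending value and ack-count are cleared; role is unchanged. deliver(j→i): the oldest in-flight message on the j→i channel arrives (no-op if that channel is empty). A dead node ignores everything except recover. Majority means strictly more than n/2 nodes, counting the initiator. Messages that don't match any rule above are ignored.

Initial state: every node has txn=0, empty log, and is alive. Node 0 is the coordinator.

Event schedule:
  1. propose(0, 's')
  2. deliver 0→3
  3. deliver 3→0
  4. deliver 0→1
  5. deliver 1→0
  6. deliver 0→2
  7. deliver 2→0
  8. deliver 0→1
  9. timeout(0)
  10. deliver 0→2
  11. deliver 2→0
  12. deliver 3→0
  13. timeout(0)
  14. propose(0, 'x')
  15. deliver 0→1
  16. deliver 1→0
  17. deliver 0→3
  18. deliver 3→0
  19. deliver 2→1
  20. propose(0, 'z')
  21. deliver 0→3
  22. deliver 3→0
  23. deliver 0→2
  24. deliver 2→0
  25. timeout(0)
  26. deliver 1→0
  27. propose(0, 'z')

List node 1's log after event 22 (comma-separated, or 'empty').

s

[1] propose(0,'s') → N0(coor t1 [-])
[2] deliver 0→3 → N3(part t1 [-])
[3] deliver 3→0 → ∅
[4] deliver 0→1 → N1(part t1 [-])
[5] deliver 1→0 → ∅
[6] deliver 0→2 → N2(part t1 [-])
[7] deliver 2→0 → N0(coor t1 [s])
[8] deliver 0→1 → N1(part t1 [s])
[9] timeout(0) → N0(coor t2 [s])
[10] deliver 0→2 → N2(part t1 [s])
[11] deliver 2→0 → ∅
[12] deliver 3→0 → ∅
[13] timeout(0) → N0(coor t3 [s])
[14] propose(0,'x') → N0(coor t4 [s])
[15] deliver 0→1 → N1(part t2 [s])
[16] deliver 1→0 → ∅
[17] deliver 0→3 → N3(part t1 [s])
[18] deliver 3→0 → ∅
[19] deliver 2→1 → ∅
[20] propose(0,'z') → N0(coor t5 [s])
[21] deliver 0→3 → N3(part t2 [s])
[22] deliver 3→0 → ∅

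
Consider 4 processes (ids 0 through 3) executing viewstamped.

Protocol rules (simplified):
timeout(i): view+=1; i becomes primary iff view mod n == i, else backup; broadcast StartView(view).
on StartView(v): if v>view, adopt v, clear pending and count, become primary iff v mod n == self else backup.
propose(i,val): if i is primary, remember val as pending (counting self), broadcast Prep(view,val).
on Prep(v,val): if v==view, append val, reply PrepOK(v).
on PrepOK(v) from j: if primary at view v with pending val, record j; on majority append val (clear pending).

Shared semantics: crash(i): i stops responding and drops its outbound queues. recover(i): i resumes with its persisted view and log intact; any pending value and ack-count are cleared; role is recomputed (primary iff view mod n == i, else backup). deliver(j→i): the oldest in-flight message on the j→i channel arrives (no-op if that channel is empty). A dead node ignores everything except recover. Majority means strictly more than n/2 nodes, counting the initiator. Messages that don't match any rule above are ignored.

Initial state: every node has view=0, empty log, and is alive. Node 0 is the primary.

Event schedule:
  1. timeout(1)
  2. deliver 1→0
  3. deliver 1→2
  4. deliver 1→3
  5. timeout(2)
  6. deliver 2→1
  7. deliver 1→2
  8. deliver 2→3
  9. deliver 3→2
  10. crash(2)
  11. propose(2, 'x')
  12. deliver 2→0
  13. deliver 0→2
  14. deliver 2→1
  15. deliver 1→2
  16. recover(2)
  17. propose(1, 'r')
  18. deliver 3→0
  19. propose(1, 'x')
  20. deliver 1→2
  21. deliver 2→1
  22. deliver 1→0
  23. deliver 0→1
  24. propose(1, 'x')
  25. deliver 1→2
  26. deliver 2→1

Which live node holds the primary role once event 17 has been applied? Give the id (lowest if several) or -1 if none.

step 1 timeout(1): 1={prim,v=1,log=-}
step 2 deliver 1→0: 0={back,v=1,log=-}
step 3 deliver 1→2: 2={back,v=1,log=-}
step 4 deliver 1→3: 3={back,v=1,log=-}
step 5 timeout(2): 2={prim,v=2,log=-}
step 6 deliver 2→1: 1={back,v=2,log=-}
step 7 deliver 1→2: —
step 8 deliver 2→3: 3={back,v=2,log=-}
step 9 deliver 3→2: —
step 10 crash(2): 2={✗prim,v=2,log=-}
step 11 propose(2,'x'): —
step 12 deliver 2→0: —
step 13 deliver 0→2: —
step 14 deliver 2→1: —
step 15 deliver 1→2: —
step 16 recover(2): 2={prim,v=2,log=-}
step 17 propose(1,'r'): —

2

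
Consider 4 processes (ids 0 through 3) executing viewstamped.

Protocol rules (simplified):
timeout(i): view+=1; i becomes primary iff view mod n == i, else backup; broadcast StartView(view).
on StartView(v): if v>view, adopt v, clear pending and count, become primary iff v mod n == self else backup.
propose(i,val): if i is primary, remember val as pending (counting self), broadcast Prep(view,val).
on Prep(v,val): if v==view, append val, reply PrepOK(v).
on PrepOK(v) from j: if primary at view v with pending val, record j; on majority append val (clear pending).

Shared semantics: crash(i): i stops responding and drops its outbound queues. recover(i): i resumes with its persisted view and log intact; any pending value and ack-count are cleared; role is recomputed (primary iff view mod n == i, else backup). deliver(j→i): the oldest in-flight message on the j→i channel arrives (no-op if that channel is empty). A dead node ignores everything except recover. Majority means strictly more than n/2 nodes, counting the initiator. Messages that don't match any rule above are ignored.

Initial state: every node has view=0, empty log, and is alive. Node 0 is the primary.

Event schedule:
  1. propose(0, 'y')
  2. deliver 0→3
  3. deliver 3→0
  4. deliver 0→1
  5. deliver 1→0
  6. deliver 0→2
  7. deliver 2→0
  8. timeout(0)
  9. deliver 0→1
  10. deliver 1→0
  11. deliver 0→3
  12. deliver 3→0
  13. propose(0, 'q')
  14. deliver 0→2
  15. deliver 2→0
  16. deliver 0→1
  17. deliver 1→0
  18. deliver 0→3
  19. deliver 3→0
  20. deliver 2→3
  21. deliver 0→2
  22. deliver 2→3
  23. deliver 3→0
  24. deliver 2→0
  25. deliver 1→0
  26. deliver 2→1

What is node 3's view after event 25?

1. propose(0,'y'):  nop
2. deliver 0→3:  <3:back v0 y>
3. deliver 3→0:  nop
4. deliver 0→1:  <1:back v0 y>
5. deliver 1→0:  <0:prim v0 y>
6. deliver 0→2:  <2:back v0 y>
7. deliver 2→0:  nop
8. timeout(0):  <0:back v1 y>
9. deliver 0→1:  <1:prim v1 y>
10. deliver 1→0:  nop
11. deliver 0→3:  <3:back v1 y>
12. deliver 3→0:  nop
13. propose(0,'q'):  nop
14. deliver 0→2:  <2:back v1 y>
15. deliver 2→0:  nop
16. deliver 0→1:  nop
17. deliver 1→0:  nop
18. deliver 0→3:  nop
19. deliver 3→0:  nop
20. deliver 2→3:  nop
21. deliver 0→2:  nop
22. deliver 2→3:  nop
23. deliver 3→0:  nop
24. deliver 2→0:  nop
25. deliver 1→0:  nop

1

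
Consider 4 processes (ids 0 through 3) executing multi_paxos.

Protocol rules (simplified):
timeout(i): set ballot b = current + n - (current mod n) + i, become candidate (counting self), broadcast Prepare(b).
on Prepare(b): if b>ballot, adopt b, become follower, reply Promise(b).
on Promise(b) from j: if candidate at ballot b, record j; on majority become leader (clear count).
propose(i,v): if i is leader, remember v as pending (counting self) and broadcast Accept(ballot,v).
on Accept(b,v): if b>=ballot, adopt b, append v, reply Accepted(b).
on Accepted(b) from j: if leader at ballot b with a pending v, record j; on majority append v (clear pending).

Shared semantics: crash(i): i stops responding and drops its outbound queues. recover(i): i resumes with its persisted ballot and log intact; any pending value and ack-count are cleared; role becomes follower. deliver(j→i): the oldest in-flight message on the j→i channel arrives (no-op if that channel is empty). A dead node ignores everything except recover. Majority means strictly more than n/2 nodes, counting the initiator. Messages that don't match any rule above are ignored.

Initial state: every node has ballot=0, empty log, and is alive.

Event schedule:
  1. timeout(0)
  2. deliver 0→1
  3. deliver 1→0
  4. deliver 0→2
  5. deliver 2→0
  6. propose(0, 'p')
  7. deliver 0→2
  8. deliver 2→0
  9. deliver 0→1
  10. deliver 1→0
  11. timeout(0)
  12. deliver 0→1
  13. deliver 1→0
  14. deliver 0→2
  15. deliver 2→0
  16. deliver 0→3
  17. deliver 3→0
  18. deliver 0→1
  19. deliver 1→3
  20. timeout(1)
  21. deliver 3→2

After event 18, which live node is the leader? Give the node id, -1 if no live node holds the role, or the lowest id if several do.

0

e1 timeout(0): 0[cand,b=4,-]
e2 deliver 0→1: 1[foll,b=4,-]
e3 deliver 1→0: ·
e4 deliver 0→2: 2[foll,b=4,-]
e5 deliver 2→0: 0[lead,b=4,-]
e6 propose(0,'p'): ·
e7 deliver 0→2: 2[foll,b=4,p]
e8 deliver 2→0: ·
e9 deliver 0→1: 1[foll,b=4,p]
e10 deliver 1→0: 0[lead,b=4,p]
e11 timeout(0): 0[cand,b=8,p]
e12 deliver 0→1: 1[foll,b=8,p]
e13 deliver 1→0: ·
e14 deliver 0→2: 2[foll,b=8,p]
e15 deliver 2→0: 0[lead,b=8,p]
e16 deliver 0→3: 3[foll,b=4,-]
e17 deliver 3→0: ·
e18 deliver 0→1: ·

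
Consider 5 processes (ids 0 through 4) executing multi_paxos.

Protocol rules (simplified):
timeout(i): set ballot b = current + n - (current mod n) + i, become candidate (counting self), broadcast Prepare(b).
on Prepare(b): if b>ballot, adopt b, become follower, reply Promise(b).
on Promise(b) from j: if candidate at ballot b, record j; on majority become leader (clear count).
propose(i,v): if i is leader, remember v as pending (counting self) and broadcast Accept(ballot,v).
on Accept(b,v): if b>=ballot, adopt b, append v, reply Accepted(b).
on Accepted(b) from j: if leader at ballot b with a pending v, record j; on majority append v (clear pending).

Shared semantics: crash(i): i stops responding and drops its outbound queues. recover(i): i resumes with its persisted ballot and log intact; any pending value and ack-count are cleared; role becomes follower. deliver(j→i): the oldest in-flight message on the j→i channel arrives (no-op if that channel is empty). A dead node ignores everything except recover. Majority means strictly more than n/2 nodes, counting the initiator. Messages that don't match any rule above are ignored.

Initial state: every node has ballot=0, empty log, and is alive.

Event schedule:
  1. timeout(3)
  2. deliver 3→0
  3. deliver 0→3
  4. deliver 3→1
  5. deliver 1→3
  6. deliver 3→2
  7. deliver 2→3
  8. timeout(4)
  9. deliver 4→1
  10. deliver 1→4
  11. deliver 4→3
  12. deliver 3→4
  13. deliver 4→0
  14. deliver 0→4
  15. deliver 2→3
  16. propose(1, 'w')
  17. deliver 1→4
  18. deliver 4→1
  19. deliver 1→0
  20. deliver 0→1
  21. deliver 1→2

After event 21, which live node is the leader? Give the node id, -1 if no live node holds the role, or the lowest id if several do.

e1 timeout(3): 3[cand,b=8,-]
e2 deliver 3→0: 0[foll,b=8,-]
e3 deliver 0→3: ·
e4 deliver 3→1: 1[foll,b=8,-]
e5 deliver 1→3: 3[lead,b=8,-]
e6 deliver 3→2: 2[foll,b=8,-]
e7 deliver 2→3: ·
e8 timeout(4): 4[cand,b=9,-]
e9 deliver 4→1: 1[foll,b=9,-]
e10 deliver 1→4: ·
e11 deliver 4→3: 3[foll,b=9,-]
e12 deliver 3→4: ·
e13 deliver 4→0: 0[foll,b=9,-]
e14 deliver 0→4: 4[lead,b=9,-]
e15 deliver 2→3: ·
e16 propose(1,'w'): ·
e17 deliver 1→4: ·
e18 deliver 4→1: ·
e19 deliver 1→0: ·
e20 deliver 0→1: ·
e21 deliver 1→2: ·

4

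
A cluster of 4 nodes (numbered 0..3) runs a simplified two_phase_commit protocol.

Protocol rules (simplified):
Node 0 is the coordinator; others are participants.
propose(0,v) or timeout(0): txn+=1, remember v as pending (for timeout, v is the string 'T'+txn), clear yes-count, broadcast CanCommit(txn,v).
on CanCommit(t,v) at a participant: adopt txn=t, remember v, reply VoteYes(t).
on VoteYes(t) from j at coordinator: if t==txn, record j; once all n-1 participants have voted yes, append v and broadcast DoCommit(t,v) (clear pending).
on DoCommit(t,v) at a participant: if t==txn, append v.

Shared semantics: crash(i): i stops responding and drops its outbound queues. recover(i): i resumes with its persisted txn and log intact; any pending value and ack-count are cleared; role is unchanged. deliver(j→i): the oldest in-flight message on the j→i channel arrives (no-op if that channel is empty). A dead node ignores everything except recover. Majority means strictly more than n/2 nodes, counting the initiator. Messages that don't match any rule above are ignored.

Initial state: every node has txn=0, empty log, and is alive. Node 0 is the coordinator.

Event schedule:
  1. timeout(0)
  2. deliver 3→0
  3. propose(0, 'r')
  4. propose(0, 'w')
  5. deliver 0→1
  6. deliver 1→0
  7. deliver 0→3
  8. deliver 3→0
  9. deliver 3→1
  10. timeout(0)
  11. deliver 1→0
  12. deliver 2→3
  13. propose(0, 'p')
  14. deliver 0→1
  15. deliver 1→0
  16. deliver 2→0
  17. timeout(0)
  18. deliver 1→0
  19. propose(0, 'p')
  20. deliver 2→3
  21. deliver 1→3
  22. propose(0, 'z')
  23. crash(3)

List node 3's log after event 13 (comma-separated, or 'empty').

step 1 timeout(0): 0={coor,t=1,log=-}
step 2 deliver 3→0: —
step 3 propose(0,'r'): 0={coor,t=2,log=-}
step 4 propose(0,'w'): 0={coor,t=3,log=-}
step 5 deliver 0→1: 1={part,t=1,log=-}
step 6 deliver 1→0: —
step 7 deliver 0→3: 3={part,t=1,log=-}
step 8 deliver 3→0: —
step 9 deliver 3→1: —
step 10 timeout(0): 0={coor,t=4,log=-}
step 11 deliver 1→0: —
step 12 deliver 2→3: —
step 13 propose(0,'p'): 0={coor,t=5,log=-}

empty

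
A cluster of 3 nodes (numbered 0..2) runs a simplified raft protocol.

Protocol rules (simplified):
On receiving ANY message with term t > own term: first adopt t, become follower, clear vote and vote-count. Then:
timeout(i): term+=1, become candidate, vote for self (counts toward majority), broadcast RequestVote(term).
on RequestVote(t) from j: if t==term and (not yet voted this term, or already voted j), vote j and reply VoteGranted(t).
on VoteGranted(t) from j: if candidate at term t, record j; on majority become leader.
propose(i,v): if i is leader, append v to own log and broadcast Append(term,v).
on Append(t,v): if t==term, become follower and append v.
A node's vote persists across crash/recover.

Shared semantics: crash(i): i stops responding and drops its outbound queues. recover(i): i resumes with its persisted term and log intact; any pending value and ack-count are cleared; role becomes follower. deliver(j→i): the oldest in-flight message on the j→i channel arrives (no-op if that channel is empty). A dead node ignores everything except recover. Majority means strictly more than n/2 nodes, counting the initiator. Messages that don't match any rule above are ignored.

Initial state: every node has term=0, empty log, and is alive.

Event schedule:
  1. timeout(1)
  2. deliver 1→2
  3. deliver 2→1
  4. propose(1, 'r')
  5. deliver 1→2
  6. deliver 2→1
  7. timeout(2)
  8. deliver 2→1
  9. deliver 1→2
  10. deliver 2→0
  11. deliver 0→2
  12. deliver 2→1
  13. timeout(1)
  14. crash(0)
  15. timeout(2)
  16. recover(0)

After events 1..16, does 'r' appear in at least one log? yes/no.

yes

step 1 timeout(1): 1={cand,t=1,log=-}
step 2 deliver 1→2: 2={foll,t=1,log=-}
step 3 deliver 2→1: 1={lead,t=1,log=-}
step 4 propose(1,'r'): 1={lead,t=1,log=r}
step 5 deliver 1→2: 2={foll,t=1,log=r}
step 6 deliver 2→1: —
step 7 timeout(2): 2={cand,t=2,log=r}
step 8 deliver 2→1: 1={foll,t=2,log=r}
step 9 deliver 1→2: 2={lead,t=2,log=r}
step 10 deliver 2→0: 0={foll,t=2,log=-}
step 11 deliver 0→2: —
step 12 deliver 2→1: —
step 13 timeout(1): 1={cand,t=3,log=r}
step 14 crash(0): 0={✗foll,t=2,log=-}
step 15 timeout(2): 2={cand,t=3,log=r}
step 16 recover(0): 0={foll,t=2,log=-}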